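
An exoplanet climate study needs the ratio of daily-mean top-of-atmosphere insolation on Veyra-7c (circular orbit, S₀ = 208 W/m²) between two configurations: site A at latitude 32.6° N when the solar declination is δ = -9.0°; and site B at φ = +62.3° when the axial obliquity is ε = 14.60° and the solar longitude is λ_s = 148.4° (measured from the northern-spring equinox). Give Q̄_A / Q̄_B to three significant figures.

Q̄_A / Q̄_B ≈ 1.07

— Configuration A (φ=+32.6°):
cos H₀ = −tan(+32.6°) tan(-9.000°) = 0.1013, H₀ = 1.4693 rad.
Bracket: H₀ sin φ sin δ + cos φ cos δ sin H₀ = 1.4693×0.53877×-0.15643 + 0.84245×0.98769×0.99486 = -0.123832 + 0.827803 = 0.703971.
Q̄ = (S₀/π) × [bracket] = (208/π) × 0.703971 = 46.609 W/m².
— Configuration B (φ=+62.3°):
Solar declination: sin δ = sin ε · sin λ_s = sin 14.60° × sin 148.4° = 0.13208, so δ = +7.590°.
cos H₀ = −tan(+62.3°) tan(+7.590°) = -0.2538, H₀ = 1.8274 rad.
Bracket: H₀ sin φ sin δ + cos φ cos δ sin H₀ = 1.8274×0.88539×0.13208 + 0.46484×0.99124×0.96726 = 0.213700 + 0.445682 = 0.659382.
Q̄ = (S₀/π) × [bracket] = (208/π) × 0.659382 = 43.657 W/m².
Ratio Q̄_A / Q̄_B = 46.609 / 43.657 = 1.068.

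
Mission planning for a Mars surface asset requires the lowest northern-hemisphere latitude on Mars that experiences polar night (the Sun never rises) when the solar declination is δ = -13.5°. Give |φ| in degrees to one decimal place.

Polar night requires cos H₀ = −tan φ tan δ ≥ 1, i.e. tan φ tan δ ≤ −1.
The boundary is |tan φ| · |tan δ| = 1, so |φ| = 90° − |δ| = 90° − 13.5° = 76.5° in the northern hemisphere.

|φ| = 76.5°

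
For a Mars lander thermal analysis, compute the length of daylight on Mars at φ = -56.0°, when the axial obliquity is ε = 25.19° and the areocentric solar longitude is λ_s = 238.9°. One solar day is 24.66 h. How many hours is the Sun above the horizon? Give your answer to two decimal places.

17.19 h

sin δ = sin 25.19° × sin 238.9° = -0.36445, so δ = -21.373°.
cos H₀ = −tan φ · tan δ = −tan(-56.0°) × tan(-21.373°) = -0.5802, so H₀ = 2.1898 rad = 125.47°.
Daylight = 2H₀/(2π) × 24.66 h = (2.1898/π) × 24.66 = 17.19 h.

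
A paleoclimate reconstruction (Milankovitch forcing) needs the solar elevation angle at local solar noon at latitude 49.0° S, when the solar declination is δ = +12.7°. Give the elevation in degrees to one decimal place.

At local noon the hour angle is zero, so the zenith angle equals |φ − δ| = |-49.0° − (+12.700°)| = 61.700°.
Elevation = 90° − 61.700° = 28.3°.

28.3°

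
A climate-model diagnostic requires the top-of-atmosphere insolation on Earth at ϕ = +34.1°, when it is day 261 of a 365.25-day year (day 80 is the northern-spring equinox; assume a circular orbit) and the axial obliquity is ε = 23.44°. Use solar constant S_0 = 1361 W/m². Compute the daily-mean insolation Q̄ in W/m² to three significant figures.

Q̄ ≈ 363 W/m²

Solar longitude: L_s = 360° × (261 − 80)/365.25 = 178.398°.
sin δ = sin 23.44° × sin 178.398° = 0.01112, so δ = +0.637°.
cos h₀ = −tan(+34.1°) tan(+0.637°) = -0.0075, h₀ = 1.5783 rad.
Bracket: h₀ sin ϕ sin δ + cos ϕ cos δ sin h₀ = 1.5783×0.56064×0.01112 + 0.82806×0.99994×0.99997 = 0.009840 + 0.827985 = 0.837825.
Q̄ = (S_0/π) × [bracket] = (1361/π) × 0.837825 = 363.0 W/m².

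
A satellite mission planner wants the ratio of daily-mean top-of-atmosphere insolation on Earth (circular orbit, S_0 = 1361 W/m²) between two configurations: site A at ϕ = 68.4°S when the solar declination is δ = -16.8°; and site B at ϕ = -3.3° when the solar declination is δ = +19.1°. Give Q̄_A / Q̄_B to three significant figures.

— Configuration A (ϕ=-68.4°):
cos h₀ = −tan(-68.4°) tan(-16.800°) = -0.7626, h₀ = 2.4381 rad.
Bracket: h₀ sin ϕ sin δ + cos ϕ cos δ sin h₀ = 2.4381×-0.92978×-0.28903 + 0.36812×0.95732×0.64692 = 0.655201 + 0.227980 = 0.883181.
Q̄ = (S_0/π) × [bracket] = (1361/π) × 0.883181 = 382.61 W/m².
— Configuration B (ϕ=-3.3°):
cos h₀ = −tan(-3.3°) tan(+19.100°) = 0.0200, h₀ = 1.5508 rad.
Bracket: h₀ sin ϕ sin δ + cos ϕ cos δ sin h₀ = 1.5508×-0.05756×0.32722 + 0.99834×0.94495×0.99980 = -0.029209 + 0.943193 = 0.913984.
Q̄ = (S_0/π) × [bracket] = (1361/π) × 0.913984 = 395.96 W/m².
Ratio Q̄_A / Q̄_B = 382.61 / 395.96 = 0.9663.

Q̄_A / Q̄_B ≈ 0.966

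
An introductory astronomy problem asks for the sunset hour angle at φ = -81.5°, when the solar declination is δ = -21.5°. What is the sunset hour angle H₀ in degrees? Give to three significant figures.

H₀ = 180°

Sunrise equation: cos H₀ = −tan φ · tan δ = -2.6357 ≤ −1, so the Sun never sets (polar day) and H₀ = π.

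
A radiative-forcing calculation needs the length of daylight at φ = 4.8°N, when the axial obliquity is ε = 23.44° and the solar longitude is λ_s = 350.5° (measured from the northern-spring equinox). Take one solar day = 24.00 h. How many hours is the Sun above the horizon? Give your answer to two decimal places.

11.96 h

Solar declination: sin δ = sin ε · sin λ_s = sin 23.44° × sin 350.5° = -0.06565, so δ = -3.764°.
cos H₀ = −tan φ · tan δ = −tan(+4.8°) × tan(-3.764°) = 0.0055, so H₀ = 1.5653 rad = 89.68°.
Daylight = 2H₀/(2π) × 24.00 h = (1.5653/π) × 24.00 = 11.96 h.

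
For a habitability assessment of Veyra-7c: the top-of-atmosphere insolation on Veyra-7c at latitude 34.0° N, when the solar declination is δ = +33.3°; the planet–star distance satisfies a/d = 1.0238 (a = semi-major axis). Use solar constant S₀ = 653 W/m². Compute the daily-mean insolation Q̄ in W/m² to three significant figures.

cos H₀ = −tan(+34.0°) tan(+33.300°) = -0.4431, H₀ = 2.0298 rad.
Bracket: H₀ sin φ sin δ + cos φ cos δ sin H₀ = 2.0298×0.55919×0.54902 + 0.82904×0.83581×0.89649 = 0.623162 + 0.621196 = 1.244358.
Inverse-square distance factor (a/d)² = 1.0238² = 1.048166.
Q̄ = (S₀/π) × 1.048166 × [bracket] = (653/π) × 1.048166 × 1.244358 = 271.1 W/m².

Q̄ ≈ 271 W/m²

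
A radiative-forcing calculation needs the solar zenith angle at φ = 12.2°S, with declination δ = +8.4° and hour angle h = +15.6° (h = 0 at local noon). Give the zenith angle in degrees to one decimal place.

cos θ_z = sin φ sin δ + cos φ cos δ cos h = -0.030871 + 0.931311 = 0.900440.
θ_z = arccos(0.900440) = 25.8°.

θ_z = 25.8°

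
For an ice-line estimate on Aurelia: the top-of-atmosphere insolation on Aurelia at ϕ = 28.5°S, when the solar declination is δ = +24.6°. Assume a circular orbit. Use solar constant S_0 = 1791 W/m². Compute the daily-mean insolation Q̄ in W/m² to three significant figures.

Q̄ ≈ 292 W/m²

cos h₀ = −tan(-28.5°) tan(+24.600°) = 0.2486, h₀ = 1.3196 rad.
Bracket: h₀ sin ϕ sin δ + cos ϕ cos δ sin h₀ = 1.3196×-0.47716×0.41628 + 0.87882×0.90924×0.96861 = -0.262115 + 0.773976 = 0.511861.
Q̄ = (S_0/π) × [bracket] = (1791/π) × 0.511861 = 291.8 W/m².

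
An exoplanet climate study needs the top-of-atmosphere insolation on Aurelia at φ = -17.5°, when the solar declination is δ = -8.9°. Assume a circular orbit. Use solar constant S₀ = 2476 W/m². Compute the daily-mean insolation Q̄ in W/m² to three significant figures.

cos H₀ = −tan(-17.5°) tan(-8.900°) = -0.0494, H₀ = 1.6202 rad.
Bracket: H₀ sin φ sin δ + cos φ cos δ sin H₀ = 1.6202×-0.30071×-0.15471 + 0.95372×0.98796×0.99878 = 0.075376 + 0.941088 = 1.016464.
Q̄ = (S₀/π) × [bracket] = (2476/π) × 1.016464 = 801.1 W/m².

Q̄ ≈ 801 W/m²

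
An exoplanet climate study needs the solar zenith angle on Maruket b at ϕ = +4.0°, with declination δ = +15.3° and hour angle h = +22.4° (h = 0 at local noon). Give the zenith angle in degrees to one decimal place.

cos θ_z = sin ϕ sin δ + cos ϕ cos δ cos h = 0.018407 + 0.889605 = 0.908012.
θ_z = arccos(0.908012) = 24.8°.

θ_z = 24.8°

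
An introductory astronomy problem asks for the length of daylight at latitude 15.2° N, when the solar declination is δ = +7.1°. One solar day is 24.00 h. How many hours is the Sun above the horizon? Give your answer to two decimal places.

12.26 h

cos H₀ = −tan φ · tan δ = −tan(+15.2°) × tan(+7.100°) = -0.0338, so H₀ = 1.6046 rad = 91.94°.
Daylight = 2H₀/(2π) × 24.00 h = (1.6046/π) × 24.00 = 12.26 h.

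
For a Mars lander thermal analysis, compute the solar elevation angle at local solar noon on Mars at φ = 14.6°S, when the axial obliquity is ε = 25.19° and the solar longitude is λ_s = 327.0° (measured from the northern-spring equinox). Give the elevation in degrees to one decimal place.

88.8°

Solar declination: sin δ = sin ε · sin λ_s = sin 25.19° × sin 327.0° = -0.23181, so δ = -13.404°.
At local noon the hour angle is zero, so the zenith angle equals |φ − δ| = |-14.6° − (-13.404°)| = 1.196°.
Elevation = 90° − 1.196° = 88.8°.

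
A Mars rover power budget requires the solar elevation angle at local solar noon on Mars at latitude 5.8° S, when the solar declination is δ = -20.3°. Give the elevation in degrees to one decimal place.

At local noon the hour angle is zero, so the zenith angle equals |φ − δ| = |-5.8° − (-20.300°)| = 14.500°.
Elevation = 90° − 14.500° = 75.5°.

75.5°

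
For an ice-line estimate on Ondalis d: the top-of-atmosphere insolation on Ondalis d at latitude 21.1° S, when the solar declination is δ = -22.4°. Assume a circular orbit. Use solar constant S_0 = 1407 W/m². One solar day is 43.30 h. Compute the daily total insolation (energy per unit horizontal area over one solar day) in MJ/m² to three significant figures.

cos h₀ = −tan(-21.1°) tan(-22.400°) = -0.1590, h₀ = 1.7305 rad.
Bracket: h₀ sin ϕ sin δ + cos ϕ cos δ sin h₀ = 1.7305×-0.36000×-0.38107 + 0.93295×0.92455×0.98727 = 0.237399 + 0.851579 = 1.088978.
Q̄ = (S_0/π) × [bracket] = (1407/π) × 1.088978 = 487.71 W/m².
Daily total = Q̄ × 43.30 h × 3600 s/h = 487.71 × 43.30 × 3600 / 10⁶ = 76.02 MJ/m².

76.0 MJ/m²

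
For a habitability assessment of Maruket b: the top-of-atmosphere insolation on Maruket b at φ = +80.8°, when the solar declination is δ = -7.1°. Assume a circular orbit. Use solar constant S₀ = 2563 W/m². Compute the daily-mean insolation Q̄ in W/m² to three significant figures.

cos H₀ = −tan(+80.8°) tan(-7.100°) = 0.7690, H₀ = 0.6935 rad.
Bracket: H₀ sin φ sin δ + cos φ cos δ sin H₀ = 0.6935×0.98714×-0.12360 + 0.15988×0.99233×0.63921 = -0.084614 + 0.101413 = 0.016799.
Q̄ = (S₀/π) × [bracket] = (2563/π) × 0.016799 = 13.71 W/m².

Q̄ ≈ 13.7 W/m²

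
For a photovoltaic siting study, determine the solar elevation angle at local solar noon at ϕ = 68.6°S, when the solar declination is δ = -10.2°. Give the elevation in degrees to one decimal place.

At local noon the hour angle is zero, so the zenith angle equals |ϕ − δ| = |-68.6° − (-10.200°)| = 58.400°.
Elevation = 90° − 58.400° = 31.6°.

31.6°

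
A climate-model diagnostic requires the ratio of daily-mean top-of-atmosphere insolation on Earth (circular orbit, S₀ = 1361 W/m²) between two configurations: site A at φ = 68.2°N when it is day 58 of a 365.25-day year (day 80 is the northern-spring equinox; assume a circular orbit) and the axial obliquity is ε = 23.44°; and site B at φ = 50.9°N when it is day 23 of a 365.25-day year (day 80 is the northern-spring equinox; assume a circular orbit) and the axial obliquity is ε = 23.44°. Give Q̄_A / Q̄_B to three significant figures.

Q̄_A / Q̄_B ≈ 0.719

— Configuration A (φ=+68.2°):
Solar longitude: λ_s = 360° × (58 − 80)/365.25 = -21.684°, i.e. -21.684° + 360° = 338.316°.
sin δ = sin 23.44° × sin 338.316° = -0.14698, so δ = -8.452°.
cos H₀ = −tan(+68.2°) tan(-8.452°) = 0.3715, H₀ = 1.1902 rad.
Bracket: H₀ sin φ sin δ + cos φ cos δ sin H₀ = 1.1902×0.92849×-0.14698 + 0.37137×0.98914×0.92843 = -0.162426 + 0.341047 = 0.178621.
Q̄ = (S₀/π) × [bracket] = (1361/π) × 0.178621 = 77.382 W/m².
— Configuration B (φ=+50.9°):
Solar longitude: λ_s = 360° × (23 − 80)/365.25 = -56.181°, i.e. -56.181° + 360° = 303.819°.
sin δ = sin 23.44° × sin 303.819° = -0.33048, so δ = -19.298°.
cos H₀ = −tan(+50.9°) tan(-19.298°) = 0.4309, H₀ = 1.1253 rad.
Bracket: H₀ sin φ sin δ + cos φ cos δ sin H₀ = 1.1253×0.77605×-0.33048 + 0.63068×0.94381×0.90242 = -0.288605 + 0.537158 = 0.248553.
Q̄ = (S₀/π) × [bracket] = (1361/π) × 0.248553 = 107.68 W/m².
Ratio Q̄_A / Q̄_B = 77.382 / 107.68 = 0.7186.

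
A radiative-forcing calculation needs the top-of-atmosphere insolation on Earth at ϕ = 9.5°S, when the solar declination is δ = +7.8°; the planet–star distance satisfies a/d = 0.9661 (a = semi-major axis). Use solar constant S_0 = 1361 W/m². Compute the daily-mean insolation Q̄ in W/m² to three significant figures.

Q̄ ≈ 381 W/m²

cos h₀ = −tan(-9.5°) tan(+7.800°) = 0.0229, h₀ = 1.5479 rad.
Bracket: h₀ sin ϕ sin δ + cos ϕ cos δ sin h₀ = 1.5479×-0.16505×0.13572 + 0.98629×0.99075×0.99974 = -0.034674 + 0.976913 = 0.942239.
Inverse-square distance factor (a/d)² = 0.9661² = 0.933349.
Q̄ = (S_0/π) × 0.933349 × [bracket] = (1361/π) × 0.933349 × 0.942239 = 381.0 W/m².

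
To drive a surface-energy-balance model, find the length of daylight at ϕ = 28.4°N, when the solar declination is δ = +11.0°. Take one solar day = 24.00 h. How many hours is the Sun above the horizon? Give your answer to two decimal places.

cos h₀ = −tan ϕ · tan δ = −tan(+28.4°) × tan(+11.000°) = -0.1051, so h₀ = 1.6761 rad = 96.03°.
Daylight = 2h₀/(2π) × 24.00 h = (1.6761/π) × 24.00 = 12.80 h.

12.80 h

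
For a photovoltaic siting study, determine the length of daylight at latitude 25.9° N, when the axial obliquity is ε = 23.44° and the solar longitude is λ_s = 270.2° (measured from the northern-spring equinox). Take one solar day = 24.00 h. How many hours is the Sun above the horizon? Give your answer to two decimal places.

10.38 h

Solar declination: sin δ = sin ε · sin λ_s = sin 23.44° × sin 270.2° = -0.39779, so δ = -23.440°.
cos H₀ = −tan φ · tan δ = −tan(+25.9°) × tan(-23.440°) = 0.2105, so H₀ = 1.3587 rad = 77.85°.
Daylight = 2H₀/(2π) × 24.00 h = (1.3587/π) × 24.00 = 10.38 h.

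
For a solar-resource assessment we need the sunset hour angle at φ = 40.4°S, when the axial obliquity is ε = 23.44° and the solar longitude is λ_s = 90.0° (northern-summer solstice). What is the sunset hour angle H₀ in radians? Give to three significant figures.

H₀ = 1.19 rad

Solar declination: sin δ = sin ε · sin λ_s = sin 23.44° × sin 90.0° = 0.39779, so δ = +23.440°.
cos H₀ = −tan φ · tan δ = −tan(-40.4°) × tan(+23.440°) = 0.3690, so H₀ = 1.1929 rad = 68.35°.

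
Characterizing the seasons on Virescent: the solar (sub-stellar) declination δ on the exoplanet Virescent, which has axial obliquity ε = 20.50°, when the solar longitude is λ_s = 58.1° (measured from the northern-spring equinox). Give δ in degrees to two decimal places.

δ = +17.30°

sin δ = sin ε · sin λ_s = sin 20.50° × sin 58.1° = 0.297316.
δ = arcsin(0.297316) = +17.30°.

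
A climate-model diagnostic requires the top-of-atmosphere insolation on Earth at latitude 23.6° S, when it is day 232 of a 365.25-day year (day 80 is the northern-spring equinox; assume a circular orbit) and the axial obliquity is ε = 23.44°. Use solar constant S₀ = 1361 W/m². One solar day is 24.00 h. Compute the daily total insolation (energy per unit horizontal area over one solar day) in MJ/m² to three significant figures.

Solar longitude: λ_s = 360° × (232 − 80)/365.25 = 149.815°.
sin δ = sin 23.44° × sin 149.815° = 0.20000, so δ = +11.537°.
cos H₀ = −tan(-23.6°) tan(+11.537°) = 0.0892, H₀ = 1.4815 rad.
Bracket: H₀ sin φ sin δ + cos φ cos δ sin H₀ = 1.4815×-0.40035×0.20000 + 0.91636×0.97980×0.99602 = -0.118624 + 0.894276 = 0.775652.
Q̄ = (S₀/π) × [bracket] = (1361/π) × 0.775652 = 336.03 W/m².
Daily total = Q̄ × 24.00 h × 3600 s/h = 336.03 × 24.00 × 3600 / 10⁶ = 29.03 MJ/m².

29.0 MJ/m²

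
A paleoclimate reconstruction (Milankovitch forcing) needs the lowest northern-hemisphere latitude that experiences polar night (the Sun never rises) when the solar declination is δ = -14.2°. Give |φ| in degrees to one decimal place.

Polar night requires cos H₀ = −tan φ tan δ ≥ 1, i.e. tan φ tan δ ≤ −1.
The boundary is |tan φ| · |tan δ| = 1, so |φ| = 90° − |δ| = 90° − 14.2° = 75.8° in the northern hemisphere.

|φ| = 75.8°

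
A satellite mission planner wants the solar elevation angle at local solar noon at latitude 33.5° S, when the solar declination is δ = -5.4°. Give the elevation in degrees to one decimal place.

At local noon the hour angle is zero, so the zenith angle equals |φ − δ| = |-33.5° − (-5.400°)| = 28.100°.
Elevation = 90° − 28.100° = 61.9°.

61.9°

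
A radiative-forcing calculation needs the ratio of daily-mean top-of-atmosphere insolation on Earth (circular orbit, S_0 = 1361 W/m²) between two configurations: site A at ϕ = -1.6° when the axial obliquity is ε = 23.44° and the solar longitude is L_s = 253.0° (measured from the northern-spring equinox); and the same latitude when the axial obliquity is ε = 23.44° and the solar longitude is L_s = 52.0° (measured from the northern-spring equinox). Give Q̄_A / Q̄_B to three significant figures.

Q̄_A / Q̄_B ≈ 1.01

— Configuration A (ϕ=-1.6°):
Solar declination: sin δ = sin ε · sin L_s = sin 23.44° × sin 253.0° = -0.38041, so δ = -22.359°.
cos h₀ = −tan(-1.6°) tan(-22.359°) = -0.0115, h₀ = 1.5823 rad.
Bracket: h₀ sin ϕ sin δ + cos ϕ cos δ sin h₀ = 1.5823×-0.02792×-0.38041 + 0.99961×0.92482×0.99993 = 0.016806 + 0.924395 = 0.941201.
Q̄ = (S_0/π) × [bracket] = (1361/π) × 0.941201 = 407.75 W/m².
— Configuration B (ϕ=-1.6°):
Solar declination: sin δ = sin ε · sin L_s = sin 23.44° × sin 52.0° = 0.31346, so δ = +18.268°.
cos h₀ = −tan(-1.6°) tan(+18.268°) = 0.0092, h₀ = 1.5616 rad.
Bracket: h₀ sin ϕ sin δ + cos ϕ cos δ sin h₀ = 1.5616×-0.02792×0.31346 + 0.99961×0.94960×0.99996 = -0.013667 + 0.949192 = 0.935525.
Q̄ = (S_0/π) × [bracket] = (1361/π) × 0.935525 = 405.29 W/m².
Ratio Q̄_A / Q̄_B = 407.75 / 405.29 = 1.006.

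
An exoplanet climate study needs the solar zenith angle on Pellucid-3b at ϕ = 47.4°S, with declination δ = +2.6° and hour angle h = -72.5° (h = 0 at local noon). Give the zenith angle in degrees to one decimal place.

cos θ_z = sin ϕ sin δ + cos ϕ cos δ cos h = -0.033392 + 0.203331 = 0.169939.
θ_z = arccos(0.169939) = 80.2°.

θ_z = 80.2°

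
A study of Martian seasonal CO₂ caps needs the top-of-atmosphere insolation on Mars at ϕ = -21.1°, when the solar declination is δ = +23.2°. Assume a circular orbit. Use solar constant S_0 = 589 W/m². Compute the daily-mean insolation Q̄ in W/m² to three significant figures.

cos h₀ = −tan(-21.1°) tan(+23.200°) = 0.1654, h₀ = 1.4046 rad.
Bracket: h₀ sin ϕ sin δ + cos ϕ cos δ sin h₀ = 1.4046×-0.36000×0.39394 + 0.93295×0.91914×0.98623 = -0.199198 + 0.845704 = 0.646506.
Q̄ = (S_0/π) × [bracket] = (589/π) × 0.646506 = 121.2 W/m².

Q̄ ≈ 121 W/m²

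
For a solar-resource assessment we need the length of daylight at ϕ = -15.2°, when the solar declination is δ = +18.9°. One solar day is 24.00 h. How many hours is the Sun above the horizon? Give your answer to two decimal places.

11.29 h

cos h₀ = −tan ϕ · tan δ = −tan(-15.2°) × tan(+18.900°) = 0.0930, so h₀ = 1.4776 rad = 84.66°.
Daylight = 2h₀/(2π) × 24.00 h = (1.4776/π) × 24.00 = 11.29 h.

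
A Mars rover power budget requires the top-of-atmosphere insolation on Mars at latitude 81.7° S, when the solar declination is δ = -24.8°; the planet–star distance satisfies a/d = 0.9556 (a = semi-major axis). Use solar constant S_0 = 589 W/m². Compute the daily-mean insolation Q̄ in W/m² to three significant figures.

cos h₀ = −tan(-81.7°) tan(-24.800°) = -3.1673 ≤ −1 ⇒ polar day, h₀ = π.
Bracket: h₀ sin ϕ sin δ + cos ϕ cos δ sin h₀ = 3.1416×-0.98953×-0.41945 + 0.14436×0.90778×0.00000 = 1.303947 + 0.000000 = 1.303947.
Inverse-square distance factor (a/d)² = 0.9556² = 0.913171.
Q̄ = (S_0/π) × 0.913171 × [bracket] = (589/π) × 0.913171 × 1.303947 = 223.2 W/m².

Q̄ ≈ 223 W/m²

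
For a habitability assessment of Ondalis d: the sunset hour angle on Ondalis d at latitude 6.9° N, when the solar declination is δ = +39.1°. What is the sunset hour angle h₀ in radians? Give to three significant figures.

h₀ = 1.67 rad

cos h₀ = −tan ϕ · tan δ = −tan(+6.9°) × tan(+39.100°) = -0.0983, so h₀ = 1.6693 rad = 95.64°.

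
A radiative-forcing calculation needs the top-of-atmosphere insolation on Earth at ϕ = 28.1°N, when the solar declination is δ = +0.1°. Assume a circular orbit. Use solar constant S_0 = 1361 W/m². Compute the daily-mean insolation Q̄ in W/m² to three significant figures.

cos h₀ = −tan(+28.1°) tan(+0.100°) = -0.0009, h₀ = 1.5717 rad.
Bracket: h₀ sin ϕ sin δ + cos ϕ cos δ sin h₀ = 1.5717×0.47101×0.00175 + 0.88213×1.00000×1.00000 = 0.001296 + 0.882130 = 0.883426.
Q̄ = (S_0/π) × [bracket] = (1361/π) × 0.883426 = 382.7 W/m².

Q̄ ≈ 383 W/m²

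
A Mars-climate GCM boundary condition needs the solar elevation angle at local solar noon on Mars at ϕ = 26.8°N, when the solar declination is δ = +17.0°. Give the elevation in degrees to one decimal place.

80.2°

At local noon the hour angle is zero, so the zenith angle equals |ϕ − δ| = |+26.8° − (+17.000°)| = 9.800°.
Elevation = 90° − 9.800° = 80.2°.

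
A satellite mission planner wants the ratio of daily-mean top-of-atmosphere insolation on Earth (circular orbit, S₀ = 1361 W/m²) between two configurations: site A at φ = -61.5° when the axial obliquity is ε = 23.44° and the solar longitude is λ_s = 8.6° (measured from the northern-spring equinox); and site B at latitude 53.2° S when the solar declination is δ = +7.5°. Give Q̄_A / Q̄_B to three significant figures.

Q̄_A / Q̄_B ≈ 0.905

— Configuration A (φ=-61.5°):
Solar declination: sin δ = sin ε · sin λ_s = sin 23.44° × sin 8.6° = 0.05948, so δ = +3.410°.
cos H₀ = −tan(-61.5°) tan(+3.410°) = 0.1097, H₀ = 1.4608 rad.
Bracket: H₀ sin φ sin δ + cos φ cos δ sin H₀ = 1.4608×-0.87882×0.05948 + 0.47716×0.99823×0.99396 = -0.076359 + 0.473438 = 0.397079.
Q̄ = (S₀/π) × [bracket] = (1361/π) × 0.397079 = 172.02 W/m².
— Configuration B (φ=-53.2°):
cos H₀ = −tan(-53.2°) tan(+7.500°) = 0.1760, H₀ = 1.3939 rad.
Bracket: H₀ sin φ sin δ + cos φ cos δ sin H₀ = 1.3939×-0.80073×0.13053 + 0.59902×0.99144×0.98439 = -0.145689 + 0.584622 = 0.438933.
Q̄ = (S₀/π) × [bracket] = (1361/π) × 0.438933 = 190.15 W/m².
Ratio Q̄_A / Q̄_B = 172.02 / 190.15 = 0.9047.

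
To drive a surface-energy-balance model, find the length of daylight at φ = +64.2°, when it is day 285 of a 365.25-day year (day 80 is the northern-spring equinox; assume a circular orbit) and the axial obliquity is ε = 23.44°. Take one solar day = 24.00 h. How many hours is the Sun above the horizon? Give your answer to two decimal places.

Solar longitude: λ_s = 360° × (285 − 80)/365.25 = 202.053°.
sin δ = sin 23.44° × sin 202.053° = -0.14936, so δ = -8.590°.
cos H₀ = −tan φ · tan δ = −tan(+64.2°) × tan(-8.590°) = 0.3125, so H₀ = 1.2530 rad = 71.79°.
Daylight = 2H₀/(2π) × 24.00 h = (1.2530/π) × 24.00 = 9.57 h.

9.57 h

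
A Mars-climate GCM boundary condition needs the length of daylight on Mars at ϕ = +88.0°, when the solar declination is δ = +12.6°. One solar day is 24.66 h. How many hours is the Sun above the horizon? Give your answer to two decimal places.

24.66 h

Sunrise equation: cos h₀ = −tan ϕ · tan δ = -6.4010 ≤ −1, so the Sun never sets (polar day) and h₀ = π.
Daylight = 2h₀/(2π) × 24.66 h = (3.1416/π) × 24.66 = 24.66 h.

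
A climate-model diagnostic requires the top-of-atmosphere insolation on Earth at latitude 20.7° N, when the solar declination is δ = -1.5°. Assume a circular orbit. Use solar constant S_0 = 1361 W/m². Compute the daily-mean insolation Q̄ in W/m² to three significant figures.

Q̄ ≈ 399 W/m²

cos h₀ = −tan(+20.7°) tan(-1.500°) = 0.0099, h₀ = 1.5609 rad.
Bracket: h₀ sin ϕ sin δ + cos ϕ cos δ sin h₀ = 1.5609×0.35347×-0.02618 + 0.93544×0.99966×0.99995 = -0.014444 + 0.935075 = 0.920631.
Q̄ = (S_0/π) × [bracket] = (1361/π) × 0.920631 = 398.8 W/m².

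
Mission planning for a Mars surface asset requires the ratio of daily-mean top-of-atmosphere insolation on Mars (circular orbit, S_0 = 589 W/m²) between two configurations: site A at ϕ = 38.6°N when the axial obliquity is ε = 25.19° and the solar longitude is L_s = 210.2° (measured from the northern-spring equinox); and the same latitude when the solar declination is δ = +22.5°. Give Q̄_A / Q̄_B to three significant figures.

— Configuration A (ϕ=+38.6°):
Solar declination: sin δ = sin ε · sin L_s = sin 25.19° × sin 210.2° = -0.21410, so δ = -12.362°.
cos h₀ = −tan(+38.6°) tan(-12.362°) = 0.1750, h₀ = 1.3949 rad.
Bracket: h₀ sin ϕ sin δ + cos ϕ cos δ sin h₀ = 1.3949×0.62388×-0.21410 + 0.78152×0.97681×0.98457 = -0.186321 + 0.751617 = 0.565296.
Q̄ = (S_0/π) × [bracket] = (589/π) × 0.565296 = 105.98 W/m².
— Configuration B (ϕ=+38.6°):
cos h₀ = −tan(+38.6°) tan(+22.500°) = -0.3307, h₀ = 1.9078 rad.
Bracket: h₀ sin ϕ sin δ + cos ϕ cos δ sin h₀ = 1.9078×0.62388×0.38268 + 0.78152×0.92388×0.94375 = 0.455480 + 0.681416 = 1.136896.
Q̄ = (S_0/π) × [bracket] = (589/π) × 1.136896 = 213.15 W/m².
Ratio Q̄_A / Q̄_B = 105.98 / 213.15 = 0.4972.

Q̄_A / Q̄_B ≈ 0.497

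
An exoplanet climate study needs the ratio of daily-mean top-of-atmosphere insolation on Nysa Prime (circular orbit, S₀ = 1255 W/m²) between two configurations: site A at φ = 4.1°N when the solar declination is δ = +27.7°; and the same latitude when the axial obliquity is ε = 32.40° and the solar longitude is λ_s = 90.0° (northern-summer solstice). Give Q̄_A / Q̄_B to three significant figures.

— Configuration A (φ=+4.1°):
cos H₀ = −tan(+4.1°) tan(+27.700°) = -0.0376, H₀ = 1.6084 rad.
Bracket: H₀ sin φ sin δ + cos φ cos δ sin H₀ = 1.6084×0.07150×0.46484 + 0.99744×0.88539×0.99929 = 0.053457 + 0.882496 = 0.935953.
Q̄ = (S₀/π) × [bracket] = (1255/π) × 0.935953 = 373.89 W/m².
— Configuration B (φ=+4.1°):
Solar declination: sin δ = sin ε · sin λ_s = sin 32.40° × sin 90.0° = 0.53583, so δ = +32.400°.
cos H₀ = −tan(+4.1°) tan(+32.400°) = -0.0455, H₀ = 1.6163 rad.
Bracket: H₀ sin φ sin δ + cos φ cos δ sin H₀ = 1.6163×0.07150×0.53583 + 0.99744×0.84433×0.99896 = 0.061923 + 0.841293 = 0.903216.
Q̄ = (S₀/π) × [bracket] = (1255/π) × 0.903216 = 360.82 W/m².
Ratio Q̄_A / Q̄_B = 373.89 / 360.82 = 1.036.

Q̄_A / Q̄_B ≈ 1.04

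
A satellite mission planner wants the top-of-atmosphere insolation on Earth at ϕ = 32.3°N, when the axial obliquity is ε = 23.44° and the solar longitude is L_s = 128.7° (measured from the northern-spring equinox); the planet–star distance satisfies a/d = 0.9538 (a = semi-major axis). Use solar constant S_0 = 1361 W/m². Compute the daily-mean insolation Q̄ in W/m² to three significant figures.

Solar declination: sin δ = sin ε · sin L_s = sin 23.44° × sin 128.7° = 0.31045, so δ = +18.086°.
cos h₀ = −tan(+32.3°) tan(+18.086°) = -0.2065, h₀ = 1.7787 rad.
Bracket: h₀ sin ϕ sin δ + cos ϕ cos δ sin h₀ = 1.7787×0.53435×0.31045 + 0.84526×0.95059×0.97846 = 0.295067 + 0.786188 = 1.081255.
Inverse-square distance factor (a/d)² = 0.9538² = 0.909734.
Q̄ = (S_0/π) × 0.909734 × [bracket] = (1361/π) × 0.909734 × 1.081255 = 426.1 W/m².

Q̄ ≈ 426 W/m²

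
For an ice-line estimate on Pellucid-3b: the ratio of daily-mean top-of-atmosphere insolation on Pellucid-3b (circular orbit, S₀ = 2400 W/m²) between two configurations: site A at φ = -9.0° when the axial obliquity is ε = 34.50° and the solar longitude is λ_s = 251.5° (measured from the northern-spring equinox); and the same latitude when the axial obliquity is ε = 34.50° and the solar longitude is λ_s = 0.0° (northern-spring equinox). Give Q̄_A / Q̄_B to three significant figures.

Q̄_A / Q̄_B ≈ 0.981

— Configuration A (φ=-9.0°):
Solar declination: sin δ = sin ε · sin λ_s = sin 34.50° × sin 251.5° = -0.53714, so δ = -32.489°.
cos H₀ = −tan(-9.0°) tan(-32.489°) = -0.1009, H₀ = 1.6718 rad.
Bracket: H₀ sin φ sin δ + cos φ cos δ sin H₀ = 1.6718×-0.15643×-0.53714 + 0.98769×0.84350×0.99490 = 0.140473 + 0.828868 = 0.969341.
Q̄ = (S₀/π) × [bracket] = (2400/π) × 0.969341 = 740.52 W/m².
— Configuration B (φ=-9.0°):
Solar declination: sin δ = sin ε · sin λ_s = sin 34.50° × sin 0.0° = 0.00000, so δ = +0.000°.
cos H₀ = −tan(-9.0°) tan(+0.000°) = 0.0000, H₀ = 1.5708 rad.
Bracket: H₀ sin φ sin δ + cos φ cos δ sin H₀ = 1.5708×-0.15643×0.00000 + 0.98769×1.00000×1.00000 = -0.000000 + 0.987690 = 0.987690.
Q̄ = (S₀/π) × [bracket] = (2400/π) × 0.987690 = 754.54 W/m².
Ratio Q̄_A / Q̄_B = 740.52 / 754.54 = 0.9814.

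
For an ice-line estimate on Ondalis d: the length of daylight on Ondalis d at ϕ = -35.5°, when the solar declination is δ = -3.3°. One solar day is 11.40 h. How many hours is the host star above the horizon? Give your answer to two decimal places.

5.85 h

cos h₀ = −tan ϕ · tan δ = −tan(-35.5°) × tan(-3.300°) = -0.0411, so h₀ = 1.6119 rad = 92.36°.
Daylight = 2h₀/(2π) × 11.40 h = (1.6119/π) × 11.40 = 5.85 h.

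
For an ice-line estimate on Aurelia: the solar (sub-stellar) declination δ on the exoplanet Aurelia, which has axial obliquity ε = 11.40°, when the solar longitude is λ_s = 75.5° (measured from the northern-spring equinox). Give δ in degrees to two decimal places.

sin δ = sin ε · sin λ_s = sin 11.40° × sin 75.5° = 0.191361.
δ = arcsin(0.191361) = +11.03°.

δ = +11.03°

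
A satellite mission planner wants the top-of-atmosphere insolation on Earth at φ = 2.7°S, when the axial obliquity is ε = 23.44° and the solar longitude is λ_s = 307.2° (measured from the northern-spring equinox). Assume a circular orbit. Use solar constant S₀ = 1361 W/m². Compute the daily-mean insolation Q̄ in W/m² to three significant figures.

Q̄ ≈ 421 W/m²

Solar declination: sin δ = sin ε · sin λ_s = sin 23.44° × sin 307.2° = -0.31685, so δ = -18.473°.
cos H₀ = −tan(-2.7°) tan(-18.473°) = -0.0158, H₀ = 1.5866 rad.
Bracket: H₀ sin φ sin δ + cos φ cos δ sin H₀ = 1.5866×-0.04711×-0.31685 + 0.99889×0.94848×0.99988 = 0.023683 + 0.947313 = 0.970996.
Q̄ = (S₀/π) × [bracket] = (1361/π) × 0.970996 = 420.7 W/m².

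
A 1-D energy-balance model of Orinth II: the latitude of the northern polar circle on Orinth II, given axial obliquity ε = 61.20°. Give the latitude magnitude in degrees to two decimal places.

The polar circle is the lowest latitude that experiences at least one full rotation of continuous daylight at the northern-summer solstice; it lies at |φ| = 90° − ε = 90° − 61.20° = 28.80°.

28.80°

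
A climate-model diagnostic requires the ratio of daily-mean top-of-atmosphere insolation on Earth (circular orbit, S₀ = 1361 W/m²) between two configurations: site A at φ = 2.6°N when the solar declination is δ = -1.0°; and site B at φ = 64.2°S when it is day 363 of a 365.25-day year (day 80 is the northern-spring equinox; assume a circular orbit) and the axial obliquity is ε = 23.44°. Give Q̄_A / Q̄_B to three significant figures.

Q̄_A / Q̄_B ≈ 0.886

— Configuration A (φ=+2.6°):
cos H₀ = −tan(+2.6°) tan(-1.000°) = 0.0008, H₀ = 1.5700 rad.
Bracket: H₀ sin φ sin δ + cos φ cos δ sin H₀ = 1.5700×0.04536×-0.01745 + 0.99897×0.99985×1.00000 = -0.001243 + 0.998820 = 0.997577.
Q̄ = (S₀/π) × [bracket] = (1361/π) × 0.997577 = 432.17 W/m².
— Configuration B (φ=-64.2°):
Solar longitude: λ_s = 360° × (363 − 80)/365.25 = 278.932°.
sin δ = sin 23.44° × sin 278.932° = -0.39296, so δ = -23.139°.
cos H₀ = −tan(-64.2°) tan(-23.139°) = -0.8840, H₀ = 2.6551 rad.
Bracket: H₀ sin φ sin δ + cos φ cos δ sin H₀ = 2.6551×-0.90032×-0.39296 + 0.43523×0.91955×0.46749 = 0.939347 + 0.187097 = 1.126444.
Q̄ = (S₀/π) × [bracket] = (1361/π) × 1.126444 = 488.00 W/m².
Ratio Q̄_A / Q̄_B = 432.17 / 488.00 = 0.8856.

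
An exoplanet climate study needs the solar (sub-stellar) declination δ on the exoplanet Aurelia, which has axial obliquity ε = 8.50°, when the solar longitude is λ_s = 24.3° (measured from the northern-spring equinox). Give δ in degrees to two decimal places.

sin δ = sin ε · sin λ_s = sin 8.50° × sin 24.3° = 0.060826.
δ = arcsin(0.060826) = +3.49°.

δ = +3.49°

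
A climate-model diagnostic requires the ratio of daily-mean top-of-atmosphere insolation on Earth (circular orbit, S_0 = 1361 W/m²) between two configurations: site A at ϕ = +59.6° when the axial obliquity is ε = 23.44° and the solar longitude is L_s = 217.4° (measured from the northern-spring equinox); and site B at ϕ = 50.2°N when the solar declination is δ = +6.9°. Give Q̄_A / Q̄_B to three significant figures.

— Configuration A (ϕ=+59.6°):
Solar declination: sin δ = sin ε · sin L_s = sin 23.44° × sin 217.4° = -0.24161, so δ = -13.981°.
cos h₀ = −tan(+59.6°) tan(-13.981°) = 0.4244, h₀ = 1.1325 rad.
Bracket: h₀ sin ϕ sin δ + cos ϕ cos δ sin h₀ = 1.1325×0.86251×-0.24161 + 0.50603×0.97037×0.90548 = -0.236003 + 0.444624 = 0.208621.
Q̄ = (S_0/π) × [bracket] = (1361/π) × 0.208621 = 90.379 W/m².
— Configuration B (ϕ=+50.2°):
cos h₀ = −tan(+50.2°) tan(+6.900°) = -0.1452, h₀ = 1.7166 rad.
Bracket: h₀ sin ϕ sin δ + cos ϕ cos δ sin h₀ = 1.7166×0.76828×0.12014 + 0.64011×0.99276×0.98940 = 0.158444 + 0.628740 = 0.787184.
Q̄ = (S_0/π) × [bracket] = (1361/π) × 0.787184 = 341.02 W/m².
Ratio Q̄_A / Q̄_B = 90.379 / 341.02 = 0.2650.

Q̄_A / Q̄_B ≈ 0.265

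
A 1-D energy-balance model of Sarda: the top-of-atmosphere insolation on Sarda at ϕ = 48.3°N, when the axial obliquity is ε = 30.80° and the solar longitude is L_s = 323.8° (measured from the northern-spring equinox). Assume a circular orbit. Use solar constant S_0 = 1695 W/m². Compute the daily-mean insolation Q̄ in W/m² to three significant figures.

Q̄ ≈ 173 W/m²

Solar declination: sin δ = sin ε · sin L_s = sin 30.80° × sin 323.8° = -0.30242, so δ = -17.603°.
cos h₀ = −tan(+48.3°) tan(-17.603°) = 0.3561, h₀ = 1.2067 rad.
Bracket: h₀ sin ϕ sin δ + cos ϕ cos δ sin h₀ = 1.2067×0.74664×-0.30242 + 0.66523×0.95318×0.93445 = -0.272471 + 0.592520 = 0.320049.
Q̄ = (S_0/π) × [bracket] = (1695/π) × 0.320049 = 172.7 W/m².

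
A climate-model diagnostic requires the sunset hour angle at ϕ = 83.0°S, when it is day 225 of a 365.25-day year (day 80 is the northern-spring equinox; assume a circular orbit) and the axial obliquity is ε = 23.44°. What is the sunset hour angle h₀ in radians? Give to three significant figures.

Solar longitude: L_s = 360° × (225 − 80)/365.25 = 142.916°.
sin δ = sin 23.44° × sin 142.916° = 0.23986, so δ = +13.878°.
cos h₀ = −tan ϕ · tan δ = 2.0123 ≥ 1, so the Sun never rises (polar night) and h₀ = 0.

h₀ = 0.00 rad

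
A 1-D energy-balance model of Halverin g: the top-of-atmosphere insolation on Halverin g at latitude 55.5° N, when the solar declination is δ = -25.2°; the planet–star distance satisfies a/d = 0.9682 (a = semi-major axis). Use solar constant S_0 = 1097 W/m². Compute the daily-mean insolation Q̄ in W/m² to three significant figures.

cos h₀ = −tan(+55.5°) tan(-25.200°) = 0.6847, h₀ = 0.8166 rad.
Bracket: h₀ sin ϕ sin δ + cos ϕ cos δ sin h₀ = 0.8166×0.82413×-0.42578 + 0.56641×0.90483×0.72885 = -0.286543 + 0.373539 = 0.086996.
Inverse-square distance factor (a/d)² = 0.9682² = 0.937411.
Q̄ = (S_0/π) × 0.937411 × [bracket] = (1097/π) × 0.937411 × 0.086996 = 28.48 W/m².

Q̄ ≈ 28.5 W/m²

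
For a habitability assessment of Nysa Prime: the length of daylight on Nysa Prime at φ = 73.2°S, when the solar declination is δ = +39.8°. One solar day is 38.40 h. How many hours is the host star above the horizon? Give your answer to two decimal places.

0.00 h

cos H₀ = −tan φ · tan δ = 2.7596 ≥ 1, so the host star never rises (polar night) and H₀ = 0.
Daylight = 2H₀/(2π) × 38.40 h = (0.0000/π) × 38.40 = 0.00 h.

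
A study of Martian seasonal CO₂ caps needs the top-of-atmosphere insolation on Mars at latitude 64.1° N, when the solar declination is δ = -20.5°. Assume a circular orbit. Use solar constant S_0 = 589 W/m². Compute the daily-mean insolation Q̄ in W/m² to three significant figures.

cos h₀ = −tan(+64.1°) tan(-20.500°) = 0.7700, h₀ = 0.6920 rad.
Bracket: h₀ sin ϕ sin δ + cos ϕ cos δ sin h₀ = 0.6920×0.89956×-0.35021 + 0.43680×0.93667×0.63806 = -0.218004 + 0.261054 = 0.043050.
Q̄ = (S_0/π) × [bracket] = (589/π) × 0.043050 = 8.071 W/m².

Q̄ ≈ 8.07 W/m²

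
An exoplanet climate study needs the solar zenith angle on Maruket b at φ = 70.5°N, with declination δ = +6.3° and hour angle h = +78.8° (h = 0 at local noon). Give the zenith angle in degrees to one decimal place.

cos θ_z = sin φ sin δ + cos φ cos δ cos h = 0.103440 + 0.064445 = 0.167885.
θ_z = arccos(0.167885) = 80.3°.

θ_z = 80.3°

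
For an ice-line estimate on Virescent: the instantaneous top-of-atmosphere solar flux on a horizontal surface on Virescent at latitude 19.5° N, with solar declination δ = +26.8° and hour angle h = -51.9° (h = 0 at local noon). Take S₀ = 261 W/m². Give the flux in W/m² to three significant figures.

175 W/m²

cos θ_z = sin φ sin δ + cos φ cos δ cos h = 0.150506 + 0.519167 = 0.669673.
Flux = S₀ · cos θ_z = 261 × 0.669673 = 174.8 W/m².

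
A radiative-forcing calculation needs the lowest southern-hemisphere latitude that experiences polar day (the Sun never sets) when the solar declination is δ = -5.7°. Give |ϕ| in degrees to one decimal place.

Polar day requires cos h₀ = −tan ϕ tan δ ≤ −1, i.e. tan ϕ tan δ ≥ 1.
The boundary is |tan ϕ| · |tan δ| = 1, so |ϕ| = 90° − |δ| = 90° − 5.7° = 84.3° in the southern hemisphere.

|ϕ| = 84.3°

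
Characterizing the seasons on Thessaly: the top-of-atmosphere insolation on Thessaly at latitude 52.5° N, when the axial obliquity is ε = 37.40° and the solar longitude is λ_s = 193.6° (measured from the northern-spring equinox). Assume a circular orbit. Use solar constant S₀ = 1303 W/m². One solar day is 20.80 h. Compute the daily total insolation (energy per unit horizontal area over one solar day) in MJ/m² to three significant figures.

13.5 MJ/m²

Solar declination: sin δ = sin ε · sin λ_s = sin 37.40° × sin 193.6° = -0.14282, so δ = -8.211°.
cos H₀ = −tan(+52.5°) tan(-8.211°) = 0.1881, H₀ = 1.3816 rad.
Bracket: H₀ sin φ sin δ + cos φ cos δ sin H₀ = 1.3816×0.79335×-0.14282 + 0.60876×0.98975×0.98216 = -0.156544 + 0.591771 = 0.435227.
Q̄ = (S₀/π) × [bracket] = (1303/π) × 0.435227 = 180.51 W/m².
Daily total = Q̄ × 20.80 h × 3600 s/h = 180.51 × 20.80 × 3600 / 10⁶ = 13.52 MJ/m².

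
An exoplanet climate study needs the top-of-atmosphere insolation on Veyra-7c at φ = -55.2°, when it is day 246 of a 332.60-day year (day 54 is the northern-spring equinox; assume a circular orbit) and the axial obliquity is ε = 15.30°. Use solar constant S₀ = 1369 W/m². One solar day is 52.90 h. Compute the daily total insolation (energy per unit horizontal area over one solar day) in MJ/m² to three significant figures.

60.9 MJ/m²

Solar longitude: λ_s = 360° × (246 − 54)/332.60 = 207.817°.
sin δ = sin 15.30° × sin 207.817° = -0.12314, so δ = -7.073°.
cos H₀ = −tan(-55.2°) tan(-7.073°) = -0.1785, H₀ = 1.7503 rad.
Bracket: H₀ sin φ sin δ + cos φ cos δ sin H₀ = 1.7503×-0.82115×-0.12314 + 0.57071×0.99239×0.98393 = 0.176984 + 0.557265 = 0.734249.
Q̄ = (S₀/π) × [bracket] = (1369/π) × 0.734249 = 319.96 W/m².
Daily total = Q̄ × 52.90 h × 3600 s/h = 319.96 × 52.90 × 3600 / 10⁶ = 60.93 MJ/m².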